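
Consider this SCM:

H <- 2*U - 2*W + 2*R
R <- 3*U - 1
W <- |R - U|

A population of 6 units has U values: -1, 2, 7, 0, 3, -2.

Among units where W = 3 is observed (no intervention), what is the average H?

Observing W=3 restricts to units where W's equation naturally yields 3: U ∈ {-1, 2}. In that subpopulation H = -16, 8, mean -4.

-4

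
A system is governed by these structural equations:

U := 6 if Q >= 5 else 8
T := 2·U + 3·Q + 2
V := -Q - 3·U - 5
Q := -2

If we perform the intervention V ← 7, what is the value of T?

Under do(V=7), the mechanism V := -Q - 3·U - 5 is discarded; V is fixed at 7.
Since T is not a descendant of the intervened variable, it is unaffected.
U = 6 if Q >= 5 else 8  [with Q=-2]  = 8
T = 2·U + 3·Q + 2  [with U=8, Q=-2]  = 12

12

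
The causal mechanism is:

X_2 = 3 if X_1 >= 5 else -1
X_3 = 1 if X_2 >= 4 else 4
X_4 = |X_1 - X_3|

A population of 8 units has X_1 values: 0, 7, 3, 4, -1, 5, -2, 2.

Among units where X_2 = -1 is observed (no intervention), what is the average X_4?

3

E[X_4|X_2=-1] averages over only the 6 units with X_2=-1 (X_1 = 0, 3, 4, -1, -2, 2): X_4 = 4, 1, 0, 5, 6, 2, mean 3.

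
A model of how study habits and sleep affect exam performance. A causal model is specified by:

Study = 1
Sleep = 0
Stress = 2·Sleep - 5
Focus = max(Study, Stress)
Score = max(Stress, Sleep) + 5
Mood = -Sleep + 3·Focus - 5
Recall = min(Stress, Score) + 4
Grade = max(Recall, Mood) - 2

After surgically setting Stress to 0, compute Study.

Under do(Stress=0), the mechanism Stress = 2·Sleep - 5 is discarded; Stress is fixed at 0.
Study is not downstream of the intervention, so its value is determined by the original equations.

1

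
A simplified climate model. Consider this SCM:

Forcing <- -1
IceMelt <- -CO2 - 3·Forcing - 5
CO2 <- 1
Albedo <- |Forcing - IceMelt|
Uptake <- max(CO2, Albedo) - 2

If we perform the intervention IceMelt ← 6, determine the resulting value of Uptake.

5

do(IceMelt=6) replaces the equation IceMelt <- -CO2 - 3·Forcing - 5 with the constant IceMelt = 6.
Albedo = |Forcing - IceMelt|  [with Forcing=-1, IceMelt=6]  = 7
Uptake = max(CO2, Albedo) - 2  [with CO2=1, Albedo=7]  = 5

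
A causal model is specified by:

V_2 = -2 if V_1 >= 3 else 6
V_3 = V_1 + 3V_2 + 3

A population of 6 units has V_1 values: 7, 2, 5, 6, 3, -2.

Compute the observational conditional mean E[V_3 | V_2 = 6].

Observing V_2=6 restricts to units where V_2's equation naturally yields 6: V_1 ∈ {2, -2}. In that subpopulation V_3 = 23, 19, mean 21.

21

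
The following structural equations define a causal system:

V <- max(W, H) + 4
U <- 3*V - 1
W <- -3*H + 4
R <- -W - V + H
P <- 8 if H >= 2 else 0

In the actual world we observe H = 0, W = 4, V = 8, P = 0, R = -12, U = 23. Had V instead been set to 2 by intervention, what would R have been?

-6

do(V=2) replaces the equation V <- max(W, H) + 4 with the constant V = 2.
W = -3*H + 4  [with H=0]  = 4
R = -W - V + H  [with W=4, V=2, H=0]  = -6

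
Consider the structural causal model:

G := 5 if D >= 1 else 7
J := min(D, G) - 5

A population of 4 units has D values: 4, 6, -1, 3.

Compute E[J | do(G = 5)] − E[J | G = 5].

Every unit gets G=5 under the intervention. J values become -1, 0, -6, -2; E[J|do(G=5)] = -2.25.
Observing G=5 restricts to units where G's equation naturally yields 5: D ∈ {4, 6, 3}. In that subpopulation J = -1, 0, -2, mean -1.
Difference = -2.25 − (-1) = -1.25.

-1.25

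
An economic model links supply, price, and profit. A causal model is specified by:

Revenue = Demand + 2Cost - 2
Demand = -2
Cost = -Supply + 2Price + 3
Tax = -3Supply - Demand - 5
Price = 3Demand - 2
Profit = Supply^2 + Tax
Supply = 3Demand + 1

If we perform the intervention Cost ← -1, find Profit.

37

The intervention breaks the incoming arrows to Cost: Cost = -Supply + 2Price + 3 no longer applies, and Cost = -1.
No directed path runs from Cost to Profit, so Profit keeps its natural value.
Supply = 3Demand + 1  [with Demand=-2]  = -5
Tax = -3Supply - Demand - 5  [with Supply=-5, Demand=-2]  = 12
Profit = Supply^2 + Tax  [with Supply=-5, Tax=12]  = 37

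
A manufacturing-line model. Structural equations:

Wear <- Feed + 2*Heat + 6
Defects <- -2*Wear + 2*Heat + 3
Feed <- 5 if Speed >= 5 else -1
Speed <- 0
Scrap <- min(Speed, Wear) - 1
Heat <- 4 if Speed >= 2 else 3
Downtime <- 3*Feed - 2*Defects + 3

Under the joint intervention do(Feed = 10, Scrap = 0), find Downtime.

Setting Feed = 10, Scrap = 0 by intervention discards those variables' equations.
Heat = 4 if Speed >= 2 else 3  [with Speed=0]  = 3
Wear = Feed + 2*Heat + 6  [with Feed=10, Heat=3]  = 22
Defects = -2*Wear + 2*Heat + 3  [with Wear=22, Heat=3]  = -35
Downtime = 3*Feed - 2*Defects + 3  [with Feed=10, Defects=-35]  = 103

103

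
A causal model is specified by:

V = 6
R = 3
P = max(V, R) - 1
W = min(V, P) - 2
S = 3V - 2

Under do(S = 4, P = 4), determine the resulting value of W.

2

Under do(S = 4, P = 4), each intervened variable's structural equation is replaced by its fixed value.
W = min(V, P) - 2  [with V=6, P=4]  = 2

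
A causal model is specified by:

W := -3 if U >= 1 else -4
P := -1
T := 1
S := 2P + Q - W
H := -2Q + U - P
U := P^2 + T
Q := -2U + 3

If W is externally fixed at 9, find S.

-12

Under do(W=9), the mechanism W := -3 if U >= 1 else -4 is discarded; W is fixed at 9.
U = P^2 + T  [with P=-1, T=1]  = 2
Q = -2U + 3  [with U=2]  = -1
S = 2P + Q - W  [with P=-1, Q=-1, W=9]  = -12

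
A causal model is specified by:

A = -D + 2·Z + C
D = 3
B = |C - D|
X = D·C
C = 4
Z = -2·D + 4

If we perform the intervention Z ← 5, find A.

11

do(Z=5) replaces the equation Z = -2·D + 4 with the constant Z = 5.
A = -D + 2·Z + C  [with D=3, Z=5, C=4]  = 11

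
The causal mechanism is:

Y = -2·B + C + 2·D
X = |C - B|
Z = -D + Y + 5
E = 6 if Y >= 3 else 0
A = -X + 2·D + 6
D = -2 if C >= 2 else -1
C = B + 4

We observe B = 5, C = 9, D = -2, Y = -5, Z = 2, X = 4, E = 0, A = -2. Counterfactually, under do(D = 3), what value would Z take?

7

do(D=3) replaces the equation D = -2 if C >= 2 else -1 with the constant D = 3.
C = B + 4  [with B=5]  = 9
Y = -2·B + C + 2·D  [with B=5, C=9, D=3]  = 5
Z = -D + Y + 5  [with D=3, Y=5]  = 7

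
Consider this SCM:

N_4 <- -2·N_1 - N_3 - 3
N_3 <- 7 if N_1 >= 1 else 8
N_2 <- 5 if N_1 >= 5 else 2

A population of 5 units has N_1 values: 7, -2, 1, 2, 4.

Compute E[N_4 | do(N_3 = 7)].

-14.8

do(N_3=7) breaks N_3's dependence on N_1. With N_3=7 fixed, N_4 across the units is -24, -6, -12, -14, -18, mean -14.8.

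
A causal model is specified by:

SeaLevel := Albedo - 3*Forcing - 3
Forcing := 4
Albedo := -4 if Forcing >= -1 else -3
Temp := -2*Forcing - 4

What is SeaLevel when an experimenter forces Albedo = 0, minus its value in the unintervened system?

The intervention breaks the incoming arrows to Albedo: Albedo := -4 if Forcing >= -1 else -3 no longer applies, and Albedo = 0.
SeaLevel = Albedo - 3*Forcing - 3  [with Albedo=0, Forcing=4]  = -15
Without intervention: Albedo = -4 if Forcing >= -1 else -3  [with Forcing=4]  = -4; SeaLevel = Albedo - 3*Forcing - 3  [with Albedo=-4, Forcing=4]  = -19.
Change = -15 − (-19) = 4.

4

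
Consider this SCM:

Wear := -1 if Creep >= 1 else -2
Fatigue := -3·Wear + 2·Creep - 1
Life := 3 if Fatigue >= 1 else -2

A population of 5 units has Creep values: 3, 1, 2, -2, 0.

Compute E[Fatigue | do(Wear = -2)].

6.6

Under do(Wear=-2), Wear's equation is replaced by Wear=-2 for every unit. Per-unit Fatigue: 11, 7, 9, 1, 5. Mean = 6.6.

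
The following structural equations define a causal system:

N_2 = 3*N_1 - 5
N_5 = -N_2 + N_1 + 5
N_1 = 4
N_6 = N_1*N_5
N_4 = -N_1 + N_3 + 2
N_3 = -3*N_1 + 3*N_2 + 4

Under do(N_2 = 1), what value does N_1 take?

Under do(N_2=1), the mechanism N_2 = 3*N_1 - 5 is discarded; N_2 is fixed at 1.
N_1 is not downstream of the intervention, so its value is determined by the original equations.

4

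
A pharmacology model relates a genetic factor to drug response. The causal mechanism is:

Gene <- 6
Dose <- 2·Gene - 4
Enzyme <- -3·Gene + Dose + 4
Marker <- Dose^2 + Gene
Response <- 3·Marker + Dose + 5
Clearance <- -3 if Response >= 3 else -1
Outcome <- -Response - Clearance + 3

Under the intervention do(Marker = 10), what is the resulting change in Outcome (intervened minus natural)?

The intervention breaks the incoming arrows to Marker: Marker <- Dose^2 + Gene no longer applies, and Marker = 10.
Dose = 2·Gene - 4  [with Gene=6]  = 8
Response = 3·Marker + Dose + 5  [with Marker=10, Dose=8]  = 43
Clearance = -3 if Response >= 3 else -1  [with Response=43]  = -3
Outcome = -Response - Clearance + 3  [with Response=43, Clearance=-3]  = -37
Without intervention: Dose = 2·Gene - 4  [with Gene=6]  = 8; Marker = Dose^2 + Gene  [with Dose=8, Gene=6]  = 70; Response = 3·Marker + Dose + 5  [with Marker=70, Dose=8]  = 223; Clearance = -3 if Response >= 3 else -1  [with Response=223]  = -3; Outcome = -Response - Clearance + 3  [with Response=223, Clearance=-3]  = -217.
Change = -37 − (-217) = 180.

180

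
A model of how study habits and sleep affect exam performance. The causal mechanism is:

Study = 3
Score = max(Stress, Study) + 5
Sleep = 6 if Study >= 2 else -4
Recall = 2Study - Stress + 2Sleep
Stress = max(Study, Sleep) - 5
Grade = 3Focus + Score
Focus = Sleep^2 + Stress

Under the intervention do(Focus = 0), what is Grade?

8

The intervention breaks the incoming arrows to Focus: Focus = Sleep^2 + Stress no longer applies, and Focus = 0.
Sleep = 6 if Study >= 2 else -4  [with Study=3]  = 6
Stress = max(Study, Sleep) - 5  [with Study=3, Sleep=6]  = 1
Score = max(Stress, Study) + 5  [with Stress=1, Study=3]  = 8
Grade = 3Focus + Score  [with Focus=0, Score=8]  = 8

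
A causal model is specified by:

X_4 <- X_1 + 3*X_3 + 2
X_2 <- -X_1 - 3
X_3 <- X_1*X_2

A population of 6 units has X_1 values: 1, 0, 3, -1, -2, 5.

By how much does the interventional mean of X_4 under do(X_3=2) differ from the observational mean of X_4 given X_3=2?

do(X_3=2) breaks X_3's dependence on X_1. With X_3=2 fixed, X_4 across the units is 9, 8, 11, 7, 6, 13, mean 9.
Observing X_3=2 restricts to units where X_3's equation naturally yields 2: X_1 ∈ {-1, -2}. In that subpopulation X_4 = 7, 6, mean 6.5.
Difference = 9 − 6.5 = 2.5.

2.5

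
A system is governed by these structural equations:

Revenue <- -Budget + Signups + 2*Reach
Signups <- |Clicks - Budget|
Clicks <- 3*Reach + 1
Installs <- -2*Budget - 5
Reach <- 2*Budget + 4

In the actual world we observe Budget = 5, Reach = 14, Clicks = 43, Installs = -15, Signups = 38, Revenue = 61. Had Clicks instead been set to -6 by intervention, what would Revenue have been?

34

The intervention breaks the incoming arrows to Clicks: Clicks <- 3*Reach + 1 no longer applies, and Clicks = -6.
Reach = 2*Budget + 4  [with Budget=5]  = 14
Signups = |Clicks - Budget|  [with Clicks=-6, Budget=5]  = 11
Revenue = -Budget + Signups + 2*Reach  [with Budget=5, Signups=11, Reach=14]  = 34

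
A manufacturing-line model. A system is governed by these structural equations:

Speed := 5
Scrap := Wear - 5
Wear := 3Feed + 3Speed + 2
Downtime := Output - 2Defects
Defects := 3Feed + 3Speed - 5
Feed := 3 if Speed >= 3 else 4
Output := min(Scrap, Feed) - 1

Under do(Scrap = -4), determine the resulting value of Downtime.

-43

Under do(Scrap=-4), the mechanism Scrap := Wear - 5 is discarded; Scrap is fixed at -4.
Feed = 3 if Speed >= 3 else 4  [with Speed=5]  = 3
Defects = 3Feed + 3Speed - 5  [with Feed=3, Speed=5]  = 19
Output = min(Scrap, Feed) - 1  [with Scrap=-4, Feed=3]  = -5
Downtime = Output - 2Defects  [with Output=-5, Defects=19]  = -43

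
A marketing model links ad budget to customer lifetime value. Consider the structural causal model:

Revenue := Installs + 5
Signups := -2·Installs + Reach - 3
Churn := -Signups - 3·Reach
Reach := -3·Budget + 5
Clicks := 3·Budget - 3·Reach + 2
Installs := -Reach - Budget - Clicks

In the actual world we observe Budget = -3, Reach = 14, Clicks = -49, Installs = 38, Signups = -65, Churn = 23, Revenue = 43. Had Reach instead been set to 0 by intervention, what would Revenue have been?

Under do(Reach=0), the mechanism Reach := -3·Budget + 5 is discarded; Reach is fixed at 0.
Clicks = 3·Budget - 3·Reach + 2  [with Budget=-3, Reach=0]  = -7
Installs = -Reach - Budget - Clicks  [with Reach=0, Budget=-3, Clicks=-7]  = 10
Revenue = Installs + 5  [with Installs=10]  = 15

15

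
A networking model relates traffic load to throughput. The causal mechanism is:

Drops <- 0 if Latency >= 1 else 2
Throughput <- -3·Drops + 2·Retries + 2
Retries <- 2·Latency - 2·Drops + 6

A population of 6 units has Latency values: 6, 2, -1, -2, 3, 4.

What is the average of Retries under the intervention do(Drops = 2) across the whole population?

6

Every unit gets Drops=2 under the intervention. Retries values become 14, 6, 0, -2, 8, 10; E[Retries|do(Drops=2)] = 6.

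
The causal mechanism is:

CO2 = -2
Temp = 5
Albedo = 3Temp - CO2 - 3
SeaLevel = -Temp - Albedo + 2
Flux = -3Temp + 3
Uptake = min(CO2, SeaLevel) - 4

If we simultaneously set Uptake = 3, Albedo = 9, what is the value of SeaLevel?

-12

Under do(Uptake = 3, Albedo = 9), each intervened variable's structural equation is replaced by its fixed value.
SeaLevel = -Temp - Albedo + 2  [with Temp=5, Albedo=9]  = -12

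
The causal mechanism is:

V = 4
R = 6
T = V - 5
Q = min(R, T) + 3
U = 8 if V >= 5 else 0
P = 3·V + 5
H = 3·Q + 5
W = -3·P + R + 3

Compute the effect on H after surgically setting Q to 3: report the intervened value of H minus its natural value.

The intervention breaks the incoming arrows to Q: Q = min(R, T) + 3 no longer applies, and Q = 3.
H = 3·Q + 5  [with Q=3]  = 14
Without intervention: T = V - 5  [with V=4]  = -1; Q = min(R, T) + 3  [with R=6, T=-1]  = 2; H = 3·Q + 5  [with Q=2]  = 11.
Change = 14 − 11 = 3.

3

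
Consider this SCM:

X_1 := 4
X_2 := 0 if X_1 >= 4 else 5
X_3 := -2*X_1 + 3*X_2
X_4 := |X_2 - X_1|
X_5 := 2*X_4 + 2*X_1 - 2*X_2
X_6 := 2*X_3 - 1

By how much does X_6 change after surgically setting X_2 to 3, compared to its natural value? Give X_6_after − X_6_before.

18

Under do(X_2=3), the mechanism X_2 := 0 if X_1 >= 4 else 5 is discarded; X_2 is fixed at 3.
X_3 = -2*X_1 + 3*X_2  [with X_1=4, X_2=3]  = 1
X_6 = 2*X_3 - 1  [with X_3=1]  = 1
Without intervention: X_2 = 0 if X_1 >= 4 else 5  [with X_1=4]  = 0; X_3 = -2*X_1 + 3*X_2  [with X_1=4, X_2=0]  = -8; X_6 = 2*X_3 - 1  [with X_3=-8]  = -17.
Change = 1 − (-17) = 18.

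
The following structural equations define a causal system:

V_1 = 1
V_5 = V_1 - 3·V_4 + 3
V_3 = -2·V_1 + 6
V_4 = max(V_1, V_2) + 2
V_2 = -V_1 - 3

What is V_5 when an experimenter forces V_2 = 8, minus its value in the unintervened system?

-21

do(V_2=8) replaces the equation V_2 = -V_1 - 3 with the constant V_2 = 8.
V_4 = max(V_1, V_2) + 2  [with V_1=1, V_2=8]  = 10
V_5 = V_1 - 3·V_4 + 3  [with V_1=1, V_4=10]  = -26
Without intervention: V_2 = -V_1 - 3  [with V_1=1]  = -4; V_4 = max(V_1, V_2) + 2  [with V_1=1, V_2=-4]  = 3; V_5 = V_1 - 3·V_4 + 3  [with V_1=1, V_4=3]  = -5.
Change = -26 − (-5) = -21.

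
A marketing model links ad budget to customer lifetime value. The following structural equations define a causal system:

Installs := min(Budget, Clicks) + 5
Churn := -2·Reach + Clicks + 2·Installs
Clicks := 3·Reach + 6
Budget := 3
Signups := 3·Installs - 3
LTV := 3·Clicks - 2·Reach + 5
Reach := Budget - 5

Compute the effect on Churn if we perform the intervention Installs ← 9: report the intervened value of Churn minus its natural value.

8

Under do(Installs=9), the mechanism Installs := min(Budget, Clicks) + 5 is discarded; Installs is fixed at 9.
Reach = Budget - 5  [with Budget=3]  = -2
Clicks = 3·Reach + 6  [with Reach=-2]  = 0
Churn = -2·Reach + Clicks + 2·Installs  [with Reach=-2, Clicks=0, Installs=9]  = 22
Without intervention: Reach = Budget - 5  [with Budget=3]  = -2; Clicks = 3·Reach + 6  [with Reach=-2]  = 0; Installs = min(Budget, Clicks) + 5  [with Budget=3, Clicks=0]  = 5; Churn = -2·Reach + Clicks + 2·Installs  [with Reach=-2, Clicks=0, Installs=5]  = 14.
Change = 22 − 14 = 8.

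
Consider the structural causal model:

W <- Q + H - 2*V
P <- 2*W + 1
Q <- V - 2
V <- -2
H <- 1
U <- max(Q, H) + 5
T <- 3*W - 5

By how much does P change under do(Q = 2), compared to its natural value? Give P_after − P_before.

12

The intervention breaks the incoming arrows to Q: Q <- V - 2 no longer applies, and Q = 2.
W = Q + H - 2*V  [with Q=2, H=1, V=-2]  = 7
P = 2*W + 1  [with W=7]  = 15
Without intervention: Q = V - 2  [with V=-2]  = -4; W = Q + H - 2*V  [with Q=-4, H=1, V=-2]  = 1; P = 2*W + 1  [with W=1]  = 3.
Change = 15 − 3 = 12.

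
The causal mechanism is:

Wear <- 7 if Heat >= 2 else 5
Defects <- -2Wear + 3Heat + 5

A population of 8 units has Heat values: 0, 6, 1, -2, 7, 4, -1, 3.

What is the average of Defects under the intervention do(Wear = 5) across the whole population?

1.75

Every unit gets Wear=5 under the intervention. Defects values become -5, 13, -2, -11, 16, 7, -8, 4; E[Defects|do(Wear=5)] = 1.75.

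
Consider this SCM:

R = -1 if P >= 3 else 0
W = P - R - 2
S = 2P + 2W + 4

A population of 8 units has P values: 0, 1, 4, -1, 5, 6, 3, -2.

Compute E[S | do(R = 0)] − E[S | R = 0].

10

The intervention sets R=0 in all 8 units regardless of P. Recomputing S per unit gives 0, 4, 16, -4, 20, 24, 12, -8; average 8.
Observing R=0 restricts to units where R's equation naturally yields 0: P ∈ {0, 1, -1, -2}. In that subpopulation S = 0, 4, -4, -8, mean -2.
Difference = 8 − (-2) = 10.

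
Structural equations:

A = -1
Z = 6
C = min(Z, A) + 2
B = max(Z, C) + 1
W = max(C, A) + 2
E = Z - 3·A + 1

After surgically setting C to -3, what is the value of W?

do(C=-3) replaces the equation C = min(Z, A) + 2 with the constant C = -3.
W = max(C, A) + 2  [with C=-3, A=-1]  = 1

1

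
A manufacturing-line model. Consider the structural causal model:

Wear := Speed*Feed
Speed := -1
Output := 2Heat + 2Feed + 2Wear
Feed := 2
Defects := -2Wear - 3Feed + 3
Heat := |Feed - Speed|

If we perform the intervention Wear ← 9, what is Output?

28

Under do(Wear=9), the mechanism Wear := Speed*Feed is discarded; Wear is fixed at 9.
Heat = |Feed - Speed|  [with Feed=2, Speed=-1]  = 3
Output = 2Heat + 2Feed + 2Wear  [with Heat=3, Feed=2, Wear=9]  = 28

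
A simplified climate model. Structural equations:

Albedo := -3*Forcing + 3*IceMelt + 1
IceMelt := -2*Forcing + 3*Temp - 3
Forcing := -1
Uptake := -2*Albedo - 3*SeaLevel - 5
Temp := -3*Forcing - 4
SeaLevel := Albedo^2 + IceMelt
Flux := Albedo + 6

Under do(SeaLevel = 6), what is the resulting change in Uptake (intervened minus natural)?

Under do(SeaLevel=6), the mechanism SeaLevel := Albedo^2 + IceMelt is discarded; SeaLevel is fixed at 6.
Temp = -3*Forcing - 4  [with Forcing=-1]  = -1
IceMelt = -2*Forcing + 3*Temp - 3  [with Forcing=-1, Temp=-1]  = -4
Albedo = -3*Forcing + 3*IceMelt + 1  [with Forcing=-1, IceMelt=-4]  = -8
Uptake = -2*Albedo - 3*SeaLevel - 5  [with Albedo=-8, SeaLevel=6]  = -7
Without intervention: Temp = -3*Forcing - 4  [with Forcing=-1]  = -1; IceMelt = -2*Forcing + 3*Temp - 3  [with Forcing=-1, Temp=-1]  = -4; Albedo = -3*Forcing + 3*IceMelt + 1  [with Forcing=-1, IceMelt=-4]  = -8; SeaLevel = Albedo^2 + IceMelt  [with Albedo=-8, IceMelt=-4]  = 60; Uptake = -2*Albedo - 3*SeaLevel - 5  [with Albedo=-8, SeaLevel=60]  = -169.
Change = -7 − (-169) = 162.

162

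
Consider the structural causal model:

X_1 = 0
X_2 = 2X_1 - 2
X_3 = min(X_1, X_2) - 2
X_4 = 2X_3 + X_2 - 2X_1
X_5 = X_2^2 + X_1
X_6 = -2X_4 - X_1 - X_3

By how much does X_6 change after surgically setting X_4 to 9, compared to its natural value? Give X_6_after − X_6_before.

Under do(X_4=9), the mechanism X_4 = 2X_3 + X_2 - 2X_1 is discarded; X_4 is fixed at 9.
X_2 = 2X_1 - 2  [with X_1=0]  = -2
X_3 = min(X_1, X_2) - 2  [with X_1=0, X_2=-2]  = -4
X_6 = -2X_4 - X_1 - X_3  [with X_4=9, X_1=0, X_3=-4]  = -14
Without intervention: X_2 = 2X_1 - 2  [with X_1=0]  = -2; X_3 = min(X_1, X_2) - 2  [with X_1=0, X_2=-2]  = -4; X_4 = 2X_3 + X_2 - 2X_1  [with X_3=-4, X_2=-2, X_1=0]  = -10; X_6 = -2X_4 - X_1 - X_3  [with X_4=-10, X_1=0, X_3=-4]  = 24.
Change = -14 − 24 = -38.

-38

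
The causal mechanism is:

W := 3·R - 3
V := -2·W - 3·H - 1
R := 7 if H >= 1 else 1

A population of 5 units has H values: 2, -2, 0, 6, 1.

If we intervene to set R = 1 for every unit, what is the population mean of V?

The intervention sets R=1 in all 5 units regardless of H. Recomputing V per unit gives -7, 5, -1, -19, -4; average -5.2.

-5.2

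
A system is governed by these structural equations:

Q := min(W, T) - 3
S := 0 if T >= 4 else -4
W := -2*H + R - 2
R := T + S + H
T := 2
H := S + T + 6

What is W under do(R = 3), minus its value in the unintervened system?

1

Intervening sets R = 3 and removes its equation (R := T + S + H).
S = 0 if T >= 4 else -4  [with T=2]  = -4
H = S + T + 6  [with S=-4, T=2]  = 4
W = -2*H + R - 2  [with H=4, R=3]  = -7
Without intervention: S = 0 if T >= 4 else -4  [with T=2]  = -4; H = S + T + 6  [with S=-4, T=2]  = 4; R = T + S + H  [with T=2, S=-4, H=4]  = 2; W = -2*H + R - 2  [with H=4, R=2]  = -8.
Change = -7 − (-8) = 1.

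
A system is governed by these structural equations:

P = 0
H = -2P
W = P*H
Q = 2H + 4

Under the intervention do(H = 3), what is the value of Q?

Under do(H=3), the mechanism H = -2P is discarded; H is fixed at 3.
Q = 2H + 4  [with H=3]  = 10

10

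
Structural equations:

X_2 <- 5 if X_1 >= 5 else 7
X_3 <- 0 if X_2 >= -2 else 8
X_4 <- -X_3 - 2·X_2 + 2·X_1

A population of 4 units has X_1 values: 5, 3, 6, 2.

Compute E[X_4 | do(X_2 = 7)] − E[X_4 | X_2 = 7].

do(X_2=7) breaks X_2's dependence on X_1. With X_2=7 fixed, X_4 across the units is -4, -8, -2, -10, mean -6.
Conditioning on X_2=7 selects the 2 unit(s) with X_1 ∈ {3, 2}. Their X_4 values: -8, -10. Mean = -9.
Difference = -6 − (-9) = 3.

3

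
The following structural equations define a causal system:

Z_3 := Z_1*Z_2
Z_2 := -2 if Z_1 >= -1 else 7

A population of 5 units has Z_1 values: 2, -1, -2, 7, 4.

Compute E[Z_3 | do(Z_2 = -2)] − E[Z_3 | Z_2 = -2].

2

Every unit gets Z_2=-2 under the intervention. Z_3 values become -4, 2, 4, -14, -8; E[Z_3|do(Z_2=-2)] = -4.
E[Z_3|Z_2=-2] averages over only the 4 units with Z_2=-2 (Z_1 = 2, -1, 7, 4): Z_3 = -4, 2, -14, -8, mean -6.
Difference = -4 − (-6) = 2.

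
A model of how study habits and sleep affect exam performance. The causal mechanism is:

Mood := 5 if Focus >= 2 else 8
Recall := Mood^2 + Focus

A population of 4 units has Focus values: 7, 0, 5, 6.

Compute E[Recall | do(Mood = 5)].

Every unit gets Mood=5 under the intervention. Recall values become 32, 25, 30, 31; E[Recall|do(Mood=5)] = 29.5.

29.5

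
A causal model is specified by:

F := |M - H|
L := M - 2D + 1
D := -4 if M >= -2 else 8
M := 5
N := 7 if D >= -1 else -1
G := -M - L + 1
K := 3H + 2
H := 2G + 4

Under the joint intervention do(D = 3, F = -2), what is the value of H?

-4

Under do(D = 3, F = -2), each intervened variable's structural equation is replaced by its fixed value.
L = M - 2D + 1  [with M=5, D=3]  = 0
G = -M - L + 1  [with M=5, L=0]  = -4
H = 2G + 4  [with G=-4]  = -4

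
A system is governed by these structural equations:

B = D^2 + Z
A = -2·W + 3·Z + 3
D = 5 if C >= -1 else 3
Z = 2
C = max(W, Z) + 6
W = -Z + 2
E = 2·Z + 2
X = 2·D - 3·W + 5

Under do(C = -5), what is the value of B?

The intervention breaks the incoming arrows to C: C = max(W, Z) + 6 no longer applies, and C = -5.
D = 5 if C >= -1 else 3  [with C=-5]  = 3
B = D^2 + Z  [with D=3, Z=2]  = 11

11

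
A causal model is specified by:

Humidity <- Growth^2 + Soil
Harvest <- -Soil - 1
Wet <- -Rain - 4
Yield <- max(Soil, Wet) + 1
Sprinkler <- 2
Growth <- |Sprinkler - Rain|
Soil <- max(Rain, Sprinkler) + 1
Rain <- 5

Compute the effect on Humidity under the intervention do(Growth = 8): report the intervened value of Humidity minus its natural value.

The intervention breaks the incoming arrows to Growth: Growth <- |Sprinkler - Rain| no longer applies, and Growth = 8.
Soil = max(Rain, Sprinkler) + 1  [with Rain=5, Sprinkler=2]  = 6
Humidity = Growth^2 + Soil  [with Growth=8, Soil=6]  = 70
Without intervention: Soil = max(Rain, Sprinkler) + 1  [with Rain=5, Sprinkler=2]  = 6; Growth = |Sprinkler - Rain|  [with Sprinkler=2, Rain=5]  = 3; Humidity = Growth^2 + Soil  [with Growth=3, Soil=6]  = 15.
Change = 70 − 15 = 55.

55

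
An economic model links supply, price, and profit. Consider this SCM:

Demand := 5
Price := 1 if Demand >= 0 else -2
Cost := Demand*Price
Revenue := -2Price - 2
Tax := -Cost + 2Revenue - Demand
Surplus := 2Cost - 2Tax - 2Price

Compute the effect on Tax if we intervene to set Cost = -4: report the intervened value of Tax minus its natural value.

do(Cost=-4) replaces the equation Cost := Demand*Price with the constant Cost = -4.
Price = 1 if Demand >= 0 else -2  [with Demand=5]  = 1
Revenue = -2Price - 2  [with Price=1]  = -4
Tax = -Cost + 2Revenue - Demand  [with Cost=-4, Revenue=-4, Demand=5]  = -9
Without intervention: Price = 1 if Demand >= 0 else -2  [with Demand=5]  = 1; Cost = Demand*Price  [with Demand=5, Price=1]  = 5; Revenue = -2Price - 2  [with Price=1]  = -4; Tax = -Cost + 2Revenue - Demand  [with Cost=5, Revenue=-4, Demand=5]  = -18.
Change = -9 − (-18) = 9.

9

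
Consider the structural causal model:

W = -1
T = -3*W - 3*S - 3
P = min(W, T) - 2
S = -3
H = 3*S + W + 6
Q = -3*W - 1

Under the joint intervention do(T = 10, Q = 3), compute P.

-3

Setting T = 10, Q = 3 by intervention discards those variables' equations.
P = min(W, T) - 2  [with W=-1, T=10]  = -3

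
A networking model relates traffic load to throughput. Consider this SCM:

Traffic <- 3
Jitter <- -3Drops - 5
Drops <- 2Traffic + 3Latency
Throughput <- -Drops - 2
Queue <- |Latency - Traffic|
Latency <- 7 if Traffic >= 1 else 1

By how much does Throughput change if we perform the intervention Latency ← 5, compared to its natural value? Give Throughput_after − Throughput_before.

6

Under do(Latency=5), the mechanism Latency <- 7 if Traffic >= 1 else 1 is discarded; Latency is fixed at 5.
Drops = 2Traffic + 3Latency  [with Traffic=3, Latency=5]  = 21
Throughput = -Drops - 2  [with Drops=21]  = -23
Without intervention: Latency = 7 if Traffic >= 1 else 1  [with Traffic=3]  = 7; Drops = 2Traffic + 3Latency  [with Traffic=3, Latency=7]  = 27; Throughput = -Drops - 2  [with Drops=27]  = -29.
Change = -23 − (-29) = 6.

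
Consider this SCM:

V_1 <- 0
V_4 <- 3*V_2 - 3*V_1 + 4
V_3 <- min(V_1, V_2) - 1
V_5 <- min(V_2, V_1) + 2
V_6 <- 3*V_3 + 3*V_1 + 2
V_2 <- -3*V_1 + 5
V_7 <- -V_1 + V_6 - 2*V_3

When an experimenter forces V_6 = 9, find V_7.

Intervening sets V_6 = 9 and removes its equation (V_6 <- 3*V_3 + 3*V_1 + 2).
V_2 = -3*V_1 + 5  [with V_1=0]  = 5
V_3 = min(V_1, V_2) - 1  [with V_1=0, V_2=5]  = -1
V_7 = -V_1 + V_6 - 2*V_3  [with V_1=0, V_6=9, V_3=-1]  = 11

11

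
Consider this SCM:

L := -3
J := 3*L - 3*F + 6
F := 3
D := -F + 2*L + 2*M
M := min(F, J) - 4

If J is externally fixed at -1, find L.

-3

Under do(J=-1), the mechanism J := 3*L - 3*F + 6 is discarded; J is fixed at -1.
Since L is not a descendant of the intervened variable, it is unaffected.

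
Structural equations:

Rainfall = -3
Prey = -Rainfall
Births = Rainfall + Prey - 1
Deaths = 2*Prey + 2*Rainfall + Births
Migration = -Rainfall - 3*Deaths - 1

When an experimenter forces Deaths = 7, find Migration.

-19

Intervening sets Deaths = 7 and removes its equation (Deaths = 2*Prey + 2*Rainfall + Births).
Migration = -Rainfall - 3*Deaths - 1  [with Rainfall=-3, Deaths=7]  = -19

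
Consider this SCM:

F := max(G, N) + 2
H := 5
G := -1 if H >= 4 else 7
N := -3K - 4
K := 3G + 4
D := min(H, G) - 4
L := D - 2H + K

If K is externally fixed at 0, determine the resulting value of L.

Under do(K=0), the mechanism K := 3G + 4 is discarded; K is fixed at 0.
G = -1 if H >= 4 else 7  [with H=5]  = -1
D = min(H, G) - 4  [with H=5, G=-1]  = -5
L = D - 2H + K  [with D=-5, H=5, K=0]  = -15

-15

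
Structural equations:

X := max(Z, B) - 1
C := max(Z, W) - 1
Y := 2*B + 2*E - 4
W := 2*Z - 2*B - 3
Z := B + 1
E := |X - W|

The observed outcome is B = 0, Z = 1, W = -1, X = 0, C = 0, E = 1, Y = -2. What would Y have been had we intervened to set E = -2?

-8

Intervening sets E = -2 and removes its equation (E := |X - W|).
Y = 2*B + 2*E - 4  [with B=0, E=-2]  = -8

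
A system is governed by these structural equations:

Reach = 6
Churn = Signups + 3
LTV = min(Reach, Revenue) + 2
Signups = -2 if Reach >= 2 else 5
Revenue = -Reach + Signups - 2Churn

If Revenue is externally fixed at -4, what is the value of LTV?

-2

Intervening sets Revenue = -4 and removes its equation (Revenue = -Reach + Signups - 2Churn).
LTV = min(Reach, Revenue) + 2  [with Reach=6, Revenue=-4]  = -2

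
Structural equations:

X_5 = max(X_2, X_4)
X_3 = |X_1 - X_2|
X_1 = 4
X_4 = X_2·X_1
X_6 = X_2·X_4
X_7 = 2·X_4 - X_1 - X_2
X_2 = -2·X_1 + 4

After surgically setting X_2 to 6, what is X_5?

24

do(X_2=6) replaces the equation X_2 = -2·X_1 + 4 with the constant X_2 = 6.
X_4 = X_2·X_1  [with X_2=6, X_1=4]  = 24
X_5 = max(X_2, X_4)  [with X_2=6, X_4=24]  = 24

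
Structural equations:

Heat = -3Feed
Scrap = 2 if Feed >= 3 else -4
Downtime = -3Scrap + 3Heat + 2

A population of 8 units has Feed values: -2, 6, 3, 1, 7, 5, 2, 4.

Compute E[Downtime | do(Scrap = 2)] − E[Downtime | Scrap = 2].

do(Scrap=2) breaks Scrap's dependence on Feed. With Scrap=2 fixed, Downtime across the units is 14, -58, -31, -13, -67, -49, -22, -40, mean -33.25.
Observing Scrap=2 restricts to units where Scrap's equation naturally yields 2: Feed ∈ {6, 3, 7, 5, 4}. In that subpopulation Downtime = -58, -31, -67, -49, -40, mean -49.
Difference = -33.25 − (-49) = 15.75.

15.75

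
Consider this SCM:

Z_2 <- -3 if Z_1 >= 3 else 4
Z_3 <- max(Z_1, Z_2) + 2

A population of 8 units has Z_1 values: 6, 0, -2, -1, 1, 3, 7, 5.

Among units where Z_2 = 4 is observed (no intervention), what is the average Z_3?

6

E[Z_3|Z_2=4] averages over only the 4 units with Z_2=4 (Z_1 = 0, -2, -1, 1): Z_3 = 6, 6, 6, 6, mean 6.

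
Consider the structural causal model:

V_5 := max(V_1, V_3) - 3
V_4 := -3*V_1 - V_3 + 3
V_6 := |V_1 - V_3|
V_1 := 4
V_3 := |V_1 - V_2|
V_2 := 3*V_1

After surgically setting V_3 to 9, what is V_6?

The intervention breaks the incoming arrows to V_3: V_3 := |V_1 - V_2| no longer applies, and V_3 = 9.
V_6 = |V_1 - V_3|  [with V_1=4, V_3=9]  = 5

5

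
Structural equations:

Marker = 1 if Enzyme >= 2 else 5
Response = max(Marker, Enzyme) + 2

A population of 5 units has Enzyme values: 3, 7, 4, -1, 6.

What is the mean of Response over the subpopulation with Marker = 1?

7

Observing Marker=1 restricts to units where Marker's equation naturally yields 1: Enzyme ∈ {3, 7, 4, 6}. In that subpopulation Response = 5, 9, 6, 8, mean 7.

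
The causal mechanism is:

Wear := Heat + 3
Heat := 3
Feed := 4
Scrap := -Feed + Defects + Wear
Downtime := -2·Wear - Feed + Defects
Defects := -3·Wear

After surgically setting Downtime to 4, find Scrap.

do(Downtime=4) replaces the equation Downtime := -2·Wear - Feed + Defects with the constant Downtime = 4.
Since Scrap is not a descendant of the intervened variable, it is unaffected.
Wear = Heat + 3  [with Heat=3]  = 6
Defects = -3·Wear  [with Wear=6]  = -18
Scrap = -Feed + Defects + Wear  [with Feed=4, Defects=-18, Wear=6]  = -16

-16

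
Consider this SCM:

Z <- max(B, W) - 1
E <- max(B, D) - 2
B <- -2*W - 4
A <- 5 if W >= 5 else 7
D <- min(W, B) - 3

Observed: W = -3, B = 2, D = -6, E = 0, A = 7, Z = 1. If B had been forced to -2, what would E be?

Under do(B=-2), the mechanism B <- -2*W - 4 is discarded; B is fixed at -2.
D = min(W, B) - 3  [with W=-3, B=-2]  = -6
E = max(B, D) - 2  [with B=-2, D=-6]  = -4

-4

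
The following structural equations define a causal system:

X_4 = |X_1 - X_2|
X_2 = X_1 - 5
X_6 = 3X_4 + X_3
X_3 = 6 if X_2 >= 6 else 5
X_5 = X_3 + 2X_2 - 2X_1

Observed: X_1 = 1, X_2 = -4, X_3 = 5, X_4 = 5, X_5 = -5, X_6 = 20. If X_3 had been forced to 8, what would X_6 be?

The intervention breaks the incoming arrows to X_3: X_3 = 6 if X_2 >= 6 else 5 no longer applies, and X_3 = 8.
X_2 = X_1 - 5  [with X_1=1]  = -4
X_4 = |X_1 - X_2|  [with X_1=1, X_2=-4]  = 5
X_6 = 3X_4 + X_3  [with X_4=5, X_3=8]  = 23

23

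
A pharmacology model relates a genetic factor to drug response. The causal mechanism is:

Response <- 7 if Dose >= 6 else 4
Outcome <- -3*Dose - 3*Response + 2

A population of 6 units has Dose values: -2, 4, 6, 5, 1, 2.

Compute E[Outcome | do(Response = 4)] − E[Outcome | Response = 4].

The intervention sets Response=4 in all 6 units regardless of Dose. Recomputing Outcome per unit gives -4, -22, -28, -25, -13, -16; average -18.
E[Outcome|Response=4] averages over only the 5 units with Response=4 (Dose = -2, 4, 5, 1, 2): Outcome = -4, -22, -25, -13, -16, mean -16.
Difference = -18 − (-16) = -2.

-2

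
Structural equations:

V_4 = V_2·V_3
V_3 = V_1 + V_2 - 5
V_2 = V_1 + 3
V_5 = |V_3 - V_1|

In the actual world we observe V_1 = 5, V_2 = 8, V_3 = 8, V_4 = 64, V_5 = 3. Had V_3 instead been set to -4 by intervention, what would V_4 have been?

The intervention breaks the incoming arrows to V_3: V_3 = V_1 + V_2 - 5 no longer applies, and V_3 = -4.
V_2 = V_1 + 3  [with V_1=5]  = 8
V_4 = V_2·V_3  [with V_2=8, V_3=-4]  = -32

-32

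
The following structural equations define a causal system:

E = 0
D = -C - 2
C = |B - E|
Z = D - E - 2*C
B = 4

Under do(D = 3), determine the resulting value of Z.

Intervening sets D = 3 and removes its equation (D = -C - 2).
C = |B - E|  [with B=4, E=0]  = 4
Z = D - E - 2*C  [with D=3, E=0, C=4]  = -5

-5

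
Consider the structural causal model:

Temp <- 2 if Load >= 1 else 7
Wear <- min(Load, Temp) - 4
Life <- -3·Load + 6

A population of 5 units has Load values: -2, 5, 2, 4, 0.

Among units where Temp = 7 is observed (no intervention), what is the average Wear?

-5

E[Wear|Temp=7] averages over only the 2 units with Temp=7 (Load = -2, 0): Wear = -6, -4, mean -5.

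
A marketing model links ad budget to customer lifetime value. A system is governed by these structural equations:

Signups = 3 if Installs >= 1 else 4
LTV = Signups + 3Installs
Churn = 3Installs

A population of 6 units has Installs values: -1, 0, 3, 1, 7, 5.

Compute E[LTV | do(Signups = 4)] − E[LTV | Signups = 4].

Under do(Signups=4), Signups's equation is replaced by Signups=4 for every unit. Per-unit LTV: 1, 4, 13, 7, 25, 19. Mean = 11.5.
E[LTV|Signups=4] averages over only the 2 units with Signups=4 (Installs = -1, 0): LTV = 1, 4, mean 2.5.
Difference = 11.5 − 2.5 = 9.

9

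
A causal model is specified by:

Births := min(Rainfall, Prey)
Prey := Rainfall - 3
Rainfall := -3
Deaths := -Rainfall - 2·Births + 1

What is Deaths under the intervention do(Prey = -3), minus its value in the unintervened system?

Under do(Prey=-3), the mechanism Prey := Rainfall - 3 is discarded; Prey is fixed at -3.
Births = min(Rainfall, Prey)  [with Rainfall=-3, Prey=-3]  = -3
Deaths = -Rainfall - 2·Births + 1  [with Rainfall=-3, Births=-3]  = 10
Without intervention: Prey = Rainfall - 3  [with Rainfall=-3]  = -6; Births = min(Rainfall, Prey)  [with Rainfall=-3, Prey=-6]  = -6; Deaths = -Rainfall - 2·Births + 1  [with Rainfall=-3, Births=-6]  = 16.
Change = 10 − 16 = -6.

-6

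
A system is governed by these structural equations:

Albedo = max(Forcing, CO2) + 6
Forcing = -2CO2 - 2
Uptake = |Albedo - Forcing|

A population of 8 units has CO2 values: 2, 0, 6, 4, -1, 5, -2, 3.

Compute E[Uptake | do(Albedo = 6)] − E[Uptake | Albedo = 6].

Every unit gets Albedo=6 under the intervention. Uptake values become 12, 8, 20, 16, 6, 18, 4, 14; E[Uptake|do(Albedo=6)] = 12.25.
E[Uptake|Albedo=6] averages over only the 2 units with Albedo=6 (CO2 = 0, -1): Uptake = 8, 6, mean 7.
Difference = 12.25 − 7 = 5.25.

5.25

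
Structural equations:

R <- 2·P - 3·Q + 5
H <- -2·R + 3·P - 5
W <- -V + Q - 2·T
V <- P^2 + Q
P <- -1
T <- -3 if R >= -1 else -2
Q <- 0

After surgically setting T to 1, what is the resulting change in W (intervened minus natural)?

-8

Intervening sets T = 1 and removes its equation (T <- -3 if R >= -1 else -2).
V = P^2 + Q  [with P=-1, Q=0]  = 1
W = -V + Q - 2·T  [with V=1, Q=0, T=1]  = -3
Without intervention: R = 2·P - 3·Q + 5  [with P=-1, Q=0]  = 3; V = P^2 + Q  [with P=-1, Q=0]  = 1; T = -3 if R >= -1 else -2  [with R=3]  = -3; W = -V + Q - 2·T  [with V=1, Q=0, T=-3]  = 5.
Change = -3 − 5 = -8.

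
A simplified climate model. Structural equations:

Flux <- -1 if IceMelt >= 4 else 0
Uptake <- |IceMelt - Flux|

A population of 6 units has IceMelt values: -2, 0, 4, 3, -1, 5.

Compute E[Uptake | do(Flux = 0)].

2.5

Every unit gets Flux=0 under the intervention. Uptake values become 2, 0, 4, 3, 1, 5; E[Uptake|do(Flux=0)] = 2.5.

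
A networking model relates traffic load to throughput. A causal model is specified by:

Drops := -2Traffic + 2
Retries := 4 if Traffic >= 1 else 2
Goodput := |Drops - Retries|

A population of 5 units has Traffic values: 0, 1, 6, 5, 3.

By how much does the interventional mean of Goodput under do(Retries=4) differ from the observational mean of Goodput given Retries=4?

Under do(Retries=4), Retries's equation is replaced by Retries=4 for every unit. Per-unit Goodput: 2, 4, 14, 12, 8. Mean = 8.
Observing Retries=4 restricts to units where Retries's equation naturally yields 4: Traffic ∈ {1, 6, 5, 3}. In that subpopulation Goodput = 4, 14, 12, 8, mean 9.5.
Difference = 8 − 9.5 = -1.5.

-1.5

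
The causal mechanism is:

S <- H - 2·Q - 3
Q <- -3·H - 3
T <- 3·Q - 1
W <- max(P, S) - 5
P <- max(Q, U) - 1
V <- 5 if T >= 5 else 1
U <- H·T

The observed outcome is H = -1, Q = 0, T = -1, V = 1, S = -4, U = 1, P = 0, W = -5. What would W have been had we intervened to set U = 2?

-4

Intervening sets U = 2 and removes its equation (U <- H·T).
Q = -3·H - 3  [with H=-1]  = 0
S = H - 2·Q - 3  [with H=-1, Q=0]  = -4
P = max(Q, U) - 1  [with Q=0, U=2]  = 1
W = max(P, S) - 5  [with P=1, S=-4]  = -4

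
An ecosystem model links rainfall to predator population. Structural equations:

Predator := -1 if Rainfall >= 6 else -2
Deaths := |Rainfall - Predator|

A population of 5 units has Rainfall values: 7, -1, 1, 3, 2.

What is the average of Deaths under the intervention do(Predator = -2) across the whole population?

4.4

The intervention sets Predator=-2 in all 5 units regardless of Rainfall. Recomputing Deaths per unit gives 9, 1, 3, 5, 4; average 4.4.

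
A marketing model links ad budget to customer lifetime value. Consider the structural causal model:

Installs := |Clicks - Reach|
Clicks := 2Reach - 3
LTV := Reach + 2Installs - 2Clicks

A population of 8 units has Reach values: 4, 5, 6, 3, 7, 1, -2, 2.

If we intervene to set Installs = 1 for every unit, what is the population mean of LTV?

do(Installs=1) breaks Installs's dependence on Reach. With Installs=1 fixed, LTV across the units is -4, -7, -10, -1, -13, 5, 14, 2, mean -1.75.

-1.75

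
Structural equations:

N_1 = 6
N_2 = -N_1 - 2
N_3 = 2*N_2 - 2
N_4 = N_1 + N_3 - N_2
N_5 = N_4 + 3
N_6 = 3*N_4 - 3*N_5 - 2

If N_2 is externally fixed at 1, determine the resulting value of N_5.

8

do(N_2=1) replaces the equation N_2 = -N_1 - 2 with the constant N_2 = 1.
N_3 = 2*N_2 - 2  [with N_2=1]  = 0
N_4 = N_1 + N_3 - N_2  [with N_1=6, N_3=0, N_2=1]  = 5
N_5 = N_4 + 3  [with N_4=5]  = 8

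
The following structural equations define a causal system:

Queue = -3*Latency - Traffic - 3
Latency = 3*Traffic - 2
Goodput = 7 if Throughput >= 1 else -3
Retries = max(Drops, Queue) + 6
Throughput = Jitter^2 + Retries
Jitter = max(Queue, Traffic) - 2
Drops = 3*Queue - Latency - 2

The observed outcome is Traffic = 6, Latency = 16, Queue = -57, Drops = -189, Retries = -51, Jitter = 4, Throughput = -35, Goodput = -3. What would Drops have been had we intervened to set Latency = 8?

-109

Under do(Latency=8), the mechanism Latency = 3*Traffic - 2 is discarded; Latency is fixed at 8.
Queue = -3*Latency - Traffic - 3  [with Latency=8, Traffic=6]  = -33
Drops = 3*Queue - Latency - 2  [with Queue=-33, Latency=8]  = -109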